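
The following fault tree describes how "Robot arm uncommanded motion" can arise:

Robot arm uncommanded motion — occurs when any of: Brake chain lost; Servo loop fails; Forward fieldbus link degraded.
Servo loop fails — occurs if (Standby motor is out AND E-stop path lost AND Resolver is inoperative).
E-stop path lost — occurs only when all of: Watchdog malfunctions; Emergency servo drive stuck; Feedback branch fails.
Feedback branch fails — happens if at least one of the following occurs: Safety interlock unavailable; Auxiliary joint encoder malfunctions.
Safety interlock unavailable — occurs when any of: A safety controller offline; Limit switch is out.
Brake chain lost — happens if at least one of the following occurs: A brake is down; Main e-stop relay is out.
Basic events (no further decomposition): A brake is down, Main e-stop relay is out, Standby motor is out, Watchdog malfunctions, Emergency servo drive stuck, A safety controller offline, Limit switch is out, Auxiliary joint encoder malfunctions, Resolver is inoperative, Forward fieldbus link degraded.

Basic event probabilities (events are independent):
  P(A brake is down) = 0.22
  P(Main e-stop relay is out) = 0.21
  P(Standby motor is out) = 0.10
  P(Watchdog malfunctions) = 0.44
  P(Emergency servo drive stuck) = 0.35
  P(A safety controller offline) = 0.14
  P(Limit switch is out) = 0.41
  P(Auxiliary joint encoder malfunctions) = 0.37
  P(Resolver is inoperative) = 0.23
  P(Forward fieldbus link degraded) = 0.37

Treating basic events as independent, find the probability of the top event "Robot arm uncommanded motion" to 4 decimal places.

P(Brake chain lost) [OR] = 1 − (1−0.22) × (1−0.21) = 0.383800
P(Safety interlock unavailable) [OR] = 1 − (1−0.14) × (1−0.41) = 0.492600
P(Feedback branch fails) [OR] = 1 − (1−0.492600) × (1−0.37) = 0.680338
P(E-stop path lost) [AND] = 0.44 × 0.35 × 0.680338 = 0.104772
P(Servo loop fails) [AND] = 0.10 × 0.104772 × 0.23 = 0.002410
P(Robot arm uncommanded motion) [OR] = 1 − (1−0.383800) × (1−0.002410) × (1−0.37) = 0.612730
Rounded to 4 decimal places: P(Robot arm uncommanded motion) ≈ 0.6127.

0.6127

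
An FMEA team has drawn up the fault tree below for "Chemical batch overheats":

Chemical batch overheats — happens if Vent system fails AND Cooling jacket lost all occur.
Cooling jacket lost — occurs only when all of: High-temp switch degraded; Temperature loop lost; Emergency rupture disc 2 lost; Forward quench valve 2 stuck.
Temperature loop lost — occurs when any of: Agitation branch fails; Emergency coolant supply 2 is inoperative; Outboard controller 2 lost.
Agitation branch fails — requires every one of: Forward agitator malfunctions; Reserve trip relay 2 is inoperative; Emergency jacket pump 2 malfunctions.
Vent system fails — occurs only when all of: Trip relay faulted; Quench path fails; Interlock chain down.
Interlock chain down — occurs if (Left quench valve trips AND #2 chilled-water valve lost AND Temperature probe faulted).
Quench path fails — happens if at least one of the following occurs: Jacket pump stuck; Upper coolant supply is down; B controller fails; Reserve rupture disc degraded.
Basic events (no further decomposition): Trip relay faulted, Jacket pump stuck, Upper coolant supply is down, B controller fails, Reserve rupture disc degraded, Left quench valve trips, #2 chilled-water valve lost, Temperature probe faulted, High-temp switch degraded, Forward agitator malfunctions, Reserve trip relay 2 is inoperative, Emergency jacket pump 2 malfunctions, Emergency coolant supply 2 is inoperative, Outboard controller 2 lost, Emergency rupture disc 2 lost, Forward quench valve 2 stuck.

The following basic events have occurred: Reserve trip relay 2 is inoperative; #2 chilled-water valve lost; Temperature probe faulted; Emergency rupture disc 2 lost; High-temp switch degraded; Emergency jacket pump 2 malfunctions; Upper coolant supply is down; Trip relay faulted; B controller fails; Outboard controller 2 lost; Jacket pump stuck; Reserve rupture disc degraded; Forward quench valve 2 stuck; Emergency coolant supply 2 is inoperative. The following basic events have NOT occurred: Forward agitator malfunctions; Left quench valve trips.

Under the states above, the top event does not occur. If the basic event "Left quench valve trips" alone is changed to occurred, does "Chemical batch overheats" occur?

Counterfactual: set "Left quench valve trips" to occurred.
Quench path fails [OR]: Jacket pump stuck=occurs, Upper coolant supply is down=occurs, B controller fails=occurs, Reserve rupture disc degraded=occurs → at least one input occurs → occurs.
Interlock chain down [AND]: Left quench valve trips=occurs, #2 chilled-water valve lost=occurs, Temperature probe faulted=occurs → all inputs occur → occurs.
Vent system fails [AND]: Trip relay faulted=occurs, Quench path fails=occurs, Interlock chain down=occurs → all inputs occur → occurs.
Agitation branch fails [AND]: Forward agitator malfunctions=not, Reserve trip relay 2 is inoperative=occurs, Emergency jacket pump 2 malfunctions=occurs → not all inputs occur → does not occur.
Temperature loop lost [OR]: Agitation branch fails=not, Emergency coolant supply 2 is inoperative=occurs, Outboard controller 2 lost=occurs → at least one input occurs → occurs.
Cooling jacket lost [AND]: High-temp switch degraded=occurs, Temperature loop lost=occurs, Emergency rupture disc 2 lost=occurs, Forward quench valve 2 stuck=occurs → all inputs occur → occurs.
Chemical batch overheats [AND]: Vent system fails=occurs, Cooling jacket lost=occurs → all inputs occur → occurs.

Yes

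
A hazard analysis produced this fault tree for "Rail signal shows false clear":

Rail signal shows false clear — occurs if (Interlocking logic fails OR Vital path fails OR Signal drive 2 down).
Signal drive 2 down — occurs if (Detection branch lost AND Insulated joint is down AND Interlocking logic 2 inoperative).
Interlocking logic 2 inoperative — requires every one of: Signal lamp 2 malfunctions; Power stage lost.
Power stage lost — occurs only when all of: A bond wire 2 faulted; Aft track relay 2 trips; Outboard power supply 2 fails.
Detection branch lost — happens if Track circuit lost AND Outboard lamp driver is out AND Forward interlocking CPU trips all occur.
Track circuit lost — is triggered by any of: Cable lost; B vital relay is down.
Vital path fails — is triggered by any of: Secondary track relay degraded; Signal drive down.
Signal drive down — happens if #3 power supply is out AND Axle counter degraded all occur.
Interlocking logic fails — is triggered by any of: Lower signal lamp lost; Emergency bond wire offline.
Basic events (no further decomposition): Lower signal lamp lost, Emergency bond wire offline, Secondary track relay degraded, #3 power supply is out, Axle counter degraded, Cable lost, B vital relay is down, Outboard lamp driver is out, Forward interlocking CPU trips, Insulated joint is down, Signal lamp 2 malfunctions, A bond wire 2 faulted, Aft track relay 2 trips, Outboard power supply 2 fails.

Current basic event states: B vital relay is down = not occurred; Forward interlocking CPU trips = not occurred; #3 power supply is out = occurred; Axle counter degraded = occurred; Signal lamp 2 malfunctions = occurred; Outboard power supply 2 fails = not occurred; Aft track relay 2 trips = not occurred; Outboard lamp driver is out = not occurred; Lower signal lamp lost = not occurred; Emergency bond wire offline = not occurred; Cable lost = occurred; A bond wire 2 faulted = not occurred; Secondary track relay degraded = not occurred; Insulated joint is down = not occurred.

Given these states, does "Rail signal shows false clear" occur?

Interlocking logic fails [OR]: Lower signal lamp lost=not, Emergency bond wire offline=not → no input occurs → does not occur.
Signal drive down [AND]: #3 power supply is out=occurs, Axle counter degraded=occurs → all inputs occur → occurs.
Vital path fails [OR]: Secondary track relay degraded=not, Signal drive down=occurs → at least one input occurs → occurs.
Track circuit lost [OR]: Cable lost=occurs, B vital relay is down=not → at least one input occurs → occurs.
Detection branch lost [AND]: Track circuit lost=occurs, Outboard lamp driver is out=not, Forward interlocking CPU trips=not → not all inputs occur → does not occur.
Power stage lost [AND]: A bond wire 2 faulted=not, Aft track relay 2 trips=not, Outboard power supply 2 fails=not → not all inputs occur → does not occur.
Interlocking logic 2 inoperative [AND]: Signal lamp 2 malfunctions=occurs, Power stage lost=not → not all inputs occur → does not occur.
Signal drive 2 down [AND]: Detection branch lost=not, Insulated joint is down=not, Interlocking logic 2 inoperative=not → not all inputs occur → does not occur.
Rail signal shows false clear [OR]: Interlocking logic fails=not, Vital path fails=occurs, Signal drive 2 down=not → at least one input occurs → occurs.

Yes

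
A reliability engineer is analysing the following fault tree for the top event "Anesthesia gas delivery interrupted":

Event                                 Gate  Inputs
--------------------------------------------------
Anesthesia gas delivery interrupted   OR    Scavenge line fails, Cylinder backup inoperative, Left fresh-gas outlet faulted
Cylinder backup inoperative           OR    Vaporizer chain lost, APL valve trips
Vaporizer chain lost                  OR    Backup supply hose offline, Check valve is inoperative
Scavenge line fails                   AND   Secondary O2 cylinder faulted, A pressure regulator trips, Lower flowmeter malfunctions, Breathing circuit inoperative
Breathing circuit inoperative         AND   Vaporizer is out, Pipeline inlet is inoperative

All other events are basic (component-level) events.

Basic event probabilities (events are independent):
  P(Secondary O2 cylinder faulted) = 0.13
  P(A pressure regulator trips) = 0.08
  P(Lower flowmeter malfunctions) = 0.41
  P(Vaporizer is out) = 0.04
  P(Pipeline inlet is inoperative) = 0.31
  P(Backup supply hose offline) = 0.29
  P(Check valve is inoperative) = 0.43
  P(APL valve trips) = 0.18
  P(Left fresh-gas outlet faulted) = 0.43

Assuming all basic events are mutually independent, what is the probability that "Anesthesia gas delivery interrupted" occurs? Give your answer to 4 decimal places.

P(Breathing circuit inoperative) [AND] = 0.04 × 0.31 = 0.012400
P(Scavenge line fails) [AND] = 0.13 × 0.08 × 0.41 × 0.012400 = 0.000053
P(Vaporizer chain lost) [OR] = 1 − (1−0.29) × (1−0.43) = 0.595300
P(Cylinder backup inoperative) [OR] = 1 − (1−0.595300) × (1−0.18) = 0.668146
P(Anesthesia gas delivery interrupted) [OR] = 1 − (1−0.000053) × (1−0.668146) × (1−0.43) = 0.810853
Rounded to 4 decimal places: P(Anesthesia gas delivery interrupted) ≈ 0.8109.

0.8109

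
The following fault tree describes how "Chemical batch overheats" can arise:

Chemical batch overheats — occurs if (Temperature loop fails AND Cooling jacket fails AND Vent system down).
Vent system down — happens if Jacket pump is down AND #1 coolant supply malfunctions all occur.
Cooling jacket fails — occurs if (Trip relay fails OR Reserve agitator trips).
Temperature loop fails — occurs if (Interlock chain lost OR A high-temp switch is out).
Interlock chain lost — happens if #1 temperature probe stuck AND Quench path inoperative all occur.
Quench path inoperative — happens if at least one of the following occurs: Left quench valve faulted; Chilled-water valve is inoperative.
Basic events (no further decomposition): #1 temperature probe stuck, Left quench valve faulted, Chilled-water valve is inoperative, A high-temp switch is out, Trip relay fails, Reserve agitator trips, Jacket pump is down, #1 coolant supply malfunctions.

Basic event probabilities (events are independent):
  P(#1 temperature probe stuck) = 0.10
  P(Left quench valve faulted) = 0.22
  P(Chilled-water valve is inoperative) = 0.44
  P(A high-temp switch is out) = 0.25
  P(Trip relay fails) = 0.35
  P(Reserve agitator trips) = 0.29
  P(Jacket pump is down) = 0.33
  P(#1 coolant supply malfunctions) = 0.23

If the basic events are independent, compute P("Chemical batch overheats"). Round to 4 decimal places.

0.0119

P(Quench path inoperative) [OR] = 1 − (1−0.22) × (1−0.44) = 0.563200
P(Interlock chain lost) [AND] = 0.10 × 0.563200 = 0.056320
P(Temperature loop fails) [OR] = 1 − (1−0.056320) × (1−0.25) = 0.292240
P(Cooling jacket fails) [OR] = 1 − (1−0.35) × (1−0.29) = 0.538500
P(Vent system down) [AND] = 0.33 × 0.23 = 0.075900
P(Chemical batch overheats) [AND] = 0.292240 × 0.538500 × 0.075900 = 0.011944
Rounded to 4 decimal places: P(Chemical batch overheats) ≈ 0.0119.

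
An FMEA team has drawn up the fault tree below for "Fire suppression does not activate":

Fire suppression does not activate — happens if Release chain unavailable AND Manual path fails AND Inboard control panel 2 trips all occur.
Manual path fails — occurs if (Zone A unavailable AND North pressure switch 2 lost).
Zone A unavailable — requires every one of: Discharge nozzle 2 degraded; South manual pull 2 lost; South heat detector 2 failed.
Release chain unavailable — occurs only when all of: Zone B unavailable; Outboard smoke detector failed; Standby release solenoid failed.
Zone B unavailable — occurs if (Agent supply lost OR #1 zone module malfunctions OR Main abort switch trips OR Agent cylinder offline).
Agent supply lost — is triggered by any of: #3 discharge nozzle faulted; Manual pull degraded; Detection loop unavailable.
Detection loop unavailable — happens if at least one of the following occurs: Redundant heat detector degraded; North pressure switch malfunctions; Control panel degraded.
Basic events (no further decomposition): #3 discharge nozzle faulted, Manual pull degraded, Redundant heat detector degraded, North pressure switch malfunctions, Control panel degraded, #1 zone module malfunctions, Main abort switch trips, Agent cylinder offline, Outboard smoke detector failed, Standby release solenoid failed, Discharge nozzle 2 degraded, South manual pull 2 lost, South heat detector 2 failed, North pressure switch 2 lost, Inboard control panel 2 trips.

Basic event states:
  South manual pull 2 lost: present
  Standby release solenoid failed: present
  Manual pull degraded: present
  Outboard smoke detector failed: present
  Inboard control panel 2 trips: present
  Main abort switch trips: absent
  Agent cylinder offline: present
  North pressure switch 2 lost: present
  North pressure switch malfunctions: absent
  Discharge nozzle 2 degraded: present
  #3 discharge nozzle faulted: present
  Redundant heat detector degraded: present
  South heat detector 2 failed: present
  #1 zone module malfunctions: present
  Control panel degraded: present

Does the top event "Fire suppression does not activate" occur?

Detection loop unavailable [OR]: Redundant heat detector degraded=occurs, North pressure switch malfunctions=not, Control panel degraded=occurs → at least one input occurs → occurs.
Agent supply lost [OR]: #3 discharge nozzle faulted=occurs, Manual pull degraded=occurs, Detection loop unavailable=occurs → at least one input occurs → occurs.
Zone B unavailable [OR]: Agent supply lost=occurs, #1 zone module malfunctions=occurs, Main abort switch trips=not, Agent cylinder offline=occurs → at least one input occurs → occurs.
Release chain unavailable [AND]: Zone B unavailable=occurs, Outboard smoke detector failed=occurs, Standby release solenoid failed=occurs → all inputs occur → occurs.
Zone A unavailable [AND]: Discharge nozzle 2 degraded=occurs, South manual pull 2 lost=occurs, South heat detector 2 failed=occurs → all inputs occur → occurs.
Manual path fails [AND]: Zone A unavailable=occurs, North pressure switch 2 lost=occurs → all inputs occur → occurs.
Fire suppression does not activate [AND]: Release chain unavailable=occurs, Manual path fails=occurs, Inboard control panel 2 trips=occurs → all inputs occur → occurs.

Yes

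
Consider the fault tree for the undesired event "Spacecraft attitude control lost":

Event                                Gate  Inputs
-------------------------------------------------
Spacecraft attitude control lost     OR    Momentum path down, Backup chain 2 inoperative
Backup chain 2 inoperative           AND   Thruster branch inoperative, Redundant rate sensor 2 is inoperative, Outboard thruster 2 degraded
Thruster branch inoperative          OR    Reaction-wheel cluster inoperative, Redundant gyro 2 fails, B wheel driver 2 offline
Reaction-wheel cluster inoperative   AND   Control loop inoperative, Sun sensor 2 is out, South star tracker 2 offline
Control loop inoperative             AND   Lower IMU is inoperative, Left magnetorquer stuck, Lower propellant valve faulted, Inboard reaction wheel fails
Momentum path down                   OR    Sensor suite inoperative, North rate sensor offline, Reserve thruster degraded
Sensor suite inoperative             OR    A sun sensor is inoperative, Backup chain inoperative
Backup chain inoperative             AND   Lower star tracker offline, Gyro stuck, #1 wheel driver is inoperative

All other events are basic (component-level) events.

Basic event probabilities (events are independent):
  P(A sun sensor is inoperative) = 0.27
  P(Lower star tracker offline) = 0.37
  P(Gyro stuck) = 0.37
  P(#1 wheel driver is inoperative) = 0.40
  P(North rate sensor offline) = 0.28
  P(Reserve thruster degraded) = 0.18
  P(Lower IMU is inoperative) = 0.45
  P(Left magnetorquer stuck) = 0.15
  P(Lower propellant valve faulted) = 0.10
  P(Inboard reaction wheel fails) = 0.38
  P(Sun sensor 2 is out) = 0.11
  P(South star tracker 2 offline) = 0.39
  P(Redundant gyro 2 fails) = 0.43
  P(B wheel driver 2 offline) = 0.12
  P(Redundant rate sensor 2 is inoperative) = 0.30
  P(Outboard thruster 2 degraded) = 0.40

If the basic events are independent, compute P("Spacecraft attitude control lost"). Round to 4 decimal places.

P(Backup chain inoperative) [AND] = 0.37 × 0.37 × 0.40 = 0.054760
P(Sensor suite inoperative) [OR] = 1 − (1−0.27) × (1−0.054760) = 0.309975
P(Momentum path down) [OR] = 1 − (1−0.309975) × (1−0.28) × (1−0.18) = 0.592609
P(Control loop inoperative) [AND] = 0.45 × 0.15 × 0.10 × 0.38 = 0.002565
P(Reaction-wheel cluster inoperative) [AND] = 0.002565 × 0.11 × 0.39 = 0.000110
P(Thruster branch inoperative) [OR] = 1 − (1−0.000110) × (1−0.43) × (1−0.12) = 0.498455
P(Backup chain 2 inoperative) [AND] = 0.498455 × 0.30 × 0.40 = 0.059815
P(Spacecraft attitude control lost) [OR] = 1 − (1−0.592609) × (1−0.059815) = 0.616977
Rounded to 4 decimal places: P(Spacecraft attitude control lost) ≈ 0.6170.

0.6170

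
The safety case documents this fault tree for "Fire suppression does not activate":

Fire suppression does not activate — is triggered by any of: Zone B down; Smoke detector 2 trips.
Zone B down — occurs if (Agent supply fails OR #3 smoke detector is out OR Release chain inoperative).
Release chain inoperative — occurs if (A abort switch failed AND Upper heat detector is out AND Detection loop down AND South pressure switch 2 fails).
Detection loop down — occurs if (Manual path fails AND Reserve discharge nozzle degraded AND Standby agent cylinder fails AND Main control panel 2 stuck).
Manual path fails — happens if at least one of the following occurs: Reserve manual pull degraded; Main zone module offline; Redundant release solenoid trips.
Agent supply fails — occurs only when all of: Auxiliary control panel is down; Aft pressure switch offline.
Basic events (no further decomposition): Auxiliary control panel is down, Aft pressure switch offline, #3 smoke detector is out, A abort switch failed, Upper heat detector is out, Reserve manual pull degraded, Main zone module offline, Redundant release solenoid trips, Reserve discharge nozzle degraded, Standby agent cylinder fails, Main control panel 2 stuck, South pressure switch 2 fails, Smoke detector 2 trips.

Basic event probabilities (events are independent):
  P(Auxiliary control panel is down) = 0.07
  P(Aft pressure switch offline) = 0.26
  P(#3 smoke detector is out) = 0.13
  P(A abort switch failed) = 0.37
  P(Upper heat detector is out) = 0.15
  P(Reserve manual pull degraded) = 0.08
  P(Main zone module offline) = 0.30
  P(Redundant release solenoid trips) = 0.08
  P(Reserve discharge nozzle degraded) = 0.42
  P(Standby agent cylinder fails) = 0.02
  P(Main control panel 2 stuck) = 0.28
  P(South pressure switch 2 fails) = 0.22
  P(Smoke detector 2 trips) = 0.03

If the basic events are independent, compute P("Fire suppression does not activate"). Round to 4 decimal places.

P(Agent supply fails) [AND] = 0.07 × 0.26 = 0.018200
P(Manual path fails) [OR] = 1 − (1−0.08) × (1−0.30) × (1−0.08) = 0.407520
P(Detection loop down) [AND] = 0.407520 × 0.42 × 0.02 × 0.28 = 0.000958
P(Release chain inoperative) [AND] = 0.37 × 0.15 × 0.000958 × 0.22 = 0.000012
P(Zone B down) [OR] = 1 − (1−0.018200) × (1−0.13) × (1−0.000012) = 0.145844
P(Fire suppression does not activate) [OR] = 1 − (1−0.145844) × (1−0.03) = 0.171469
Rounded to 4 decimal places: P(Fire suppression does not activate) ≈ 0.1715.

0.1715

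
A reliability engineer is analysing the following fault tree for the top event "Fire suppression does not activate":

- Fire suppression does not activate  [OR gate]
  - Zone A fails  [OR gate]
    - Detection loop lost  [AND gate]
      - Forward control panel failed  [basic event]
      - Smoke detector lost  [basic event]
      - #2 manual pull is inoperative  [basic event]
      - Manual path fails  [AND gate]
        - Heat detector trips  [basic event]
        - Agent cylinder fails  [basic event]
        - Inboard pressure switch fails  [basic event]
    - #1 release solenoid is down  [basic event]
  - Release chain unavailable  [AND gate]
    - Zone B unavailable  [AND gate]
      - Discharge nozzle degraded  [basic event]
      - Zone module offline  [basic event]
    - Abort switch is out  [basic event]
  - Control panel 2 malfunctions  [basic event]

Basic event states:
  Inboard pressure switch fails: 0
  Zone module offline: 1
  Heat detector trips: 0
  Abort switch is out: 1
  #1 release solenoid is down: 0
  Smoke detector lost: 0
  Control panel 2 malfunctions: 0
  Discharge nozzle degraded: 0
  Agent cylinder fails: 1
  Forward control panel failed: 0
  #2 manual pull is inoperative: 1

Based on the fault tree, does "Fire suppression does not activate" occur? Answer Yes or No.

Manual path fails [AND]: Heat detector trips=not, Agent cylinder fails=occurs, Inboard pressure switch fails=not → not all inputs occur → does not occur.
Detection loop lost [AND]: Forward control panel failed=not, Smoke detector lost=not, #2 manual pull is inoperative=occurs, Manual path fails=not → not all inputs occur → does not occur.
Zone A fails [OR]: Detection loop lost=not, #1 release solenoid is down=not → no input occurs → does not occur.
Zone B unavailable [AND]: Discharge nozzle degraded=not, Zone module offline=occurs → not all inputs occur → does not occur.
Release chain unavailable [AND]: Zone B unavailable=not, Abort switch is out=occurs → not all inputs occur → does not occur.
Fire suppression does not activate [OR]: Zone A fails=not, Release chain unavailable=not, Control panel 2 malfunctions=not → no input occurs → does not occur.

No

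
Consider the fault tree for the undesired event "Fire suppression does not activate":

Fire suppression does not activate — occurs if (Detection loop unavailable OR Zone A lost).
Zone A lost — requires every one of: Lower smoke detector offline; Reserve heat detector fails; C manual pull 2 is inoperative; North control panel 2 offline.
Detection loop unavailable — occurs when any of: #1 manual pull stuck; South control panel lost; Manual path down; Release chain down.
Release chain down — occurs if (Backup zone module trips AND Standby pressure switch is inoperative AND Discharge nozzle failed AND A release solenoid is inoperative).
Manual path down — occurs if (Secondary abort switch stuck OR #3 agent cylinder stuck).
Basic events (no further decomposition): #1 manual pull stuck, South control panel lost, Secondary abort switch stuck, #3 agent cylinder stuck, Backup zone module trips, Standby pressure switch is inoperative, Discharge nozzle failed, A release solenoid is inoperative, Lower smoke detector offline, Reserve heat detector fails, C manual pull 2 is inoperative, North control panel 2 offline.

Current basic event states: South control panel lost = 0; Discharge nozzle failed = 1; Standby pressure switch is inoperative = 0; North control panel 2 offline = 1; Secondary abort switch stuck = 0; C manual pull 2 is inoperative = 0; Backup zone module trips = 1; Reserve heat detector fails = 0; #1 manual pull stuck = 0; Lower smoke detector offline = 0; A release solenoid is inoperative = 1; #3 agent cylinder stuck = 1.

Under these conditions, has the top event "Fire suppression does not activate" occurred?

Yes

Manual path down [OR]: Secondary abort switch stuck=not, #3 agent cylinder stuck=occurs → at least one input occurs → occurs.
Release chain down [AND]: Backup zone module trips=occurs, Standby pressure switch is inoperative=not, Discharge nozzle failed=occurs, A release solenoid is inoperative=occurs → not all inputs occur → does not occur.
Detection loop unavailable [OR]: #1 manual pull stuck=not, South control panel lost=not, Manual path down=occurs, Release chain down=not → at least one input occurs → occurs.
Zone A lost [AND]: Lower smoke detector offline=not, Reserve heat detector fails=not, C manual pull 2 is inoperative=not, North control panel 2 offline=occurs → not all inputs occur → does not occur.
Fire suppression does not activate [OR]: Detection loop unavailable=occurs, Zone A lost=not → at least one input occurs → occurs.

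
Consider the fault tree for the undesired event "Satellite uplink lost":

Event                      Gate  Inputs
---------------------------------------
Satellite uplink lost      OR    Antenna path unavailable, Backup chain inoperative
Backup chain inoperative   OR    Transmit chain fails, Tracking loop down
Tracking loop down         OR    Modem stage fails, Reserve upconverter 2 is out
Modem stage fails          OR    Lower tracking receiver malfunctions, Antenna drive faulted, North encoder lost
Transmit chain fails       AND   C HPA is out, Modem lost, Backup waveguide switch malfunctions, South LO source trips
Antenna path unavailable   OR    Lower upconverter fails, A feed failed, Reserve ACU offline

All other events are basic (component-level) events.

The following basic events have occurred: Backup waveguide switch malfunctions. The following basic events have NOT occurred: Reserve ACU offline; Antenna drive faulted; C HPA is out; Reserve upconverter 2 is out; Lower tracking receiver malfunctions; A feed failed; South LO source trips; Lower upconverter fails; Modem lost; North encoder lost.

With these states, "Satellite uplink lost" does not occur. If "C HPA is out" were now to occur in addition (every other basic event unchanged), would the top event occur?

Counterfactual: set "C HPA is out" to occurred.
Antenna path unavailable [OR]: Lower upconverter fails=not, A feed failed=not, Reserve ACU offline=not → no input occurs → does not occur.
Transmit chain fails [AND]: C HPA is out=occurs, Modem lost=not, Backup waveguide switch malfunctions=occurs, South LO source trips=not → not all inputs occur → does not occur.
Modem stage fails [OR]: Lower tracking receiver malfunctions=not, Antenna drive faulted=not, North encoder lost=not → no input occurs → does not occur.
Tracking loop down [OR]: Modem stage fails=not, Reserve upconverter 2 is out=not → no input occurs → does not occur.
Backup chain inoperative [OR]: Transmit chain fails=not, Tracking loop down=not → no input occurs → does not occur.
Satellite uplink lost [OR]: Antenna path unavailable=not, Backup chain inoperative=not → no input occurs → does not occur.

No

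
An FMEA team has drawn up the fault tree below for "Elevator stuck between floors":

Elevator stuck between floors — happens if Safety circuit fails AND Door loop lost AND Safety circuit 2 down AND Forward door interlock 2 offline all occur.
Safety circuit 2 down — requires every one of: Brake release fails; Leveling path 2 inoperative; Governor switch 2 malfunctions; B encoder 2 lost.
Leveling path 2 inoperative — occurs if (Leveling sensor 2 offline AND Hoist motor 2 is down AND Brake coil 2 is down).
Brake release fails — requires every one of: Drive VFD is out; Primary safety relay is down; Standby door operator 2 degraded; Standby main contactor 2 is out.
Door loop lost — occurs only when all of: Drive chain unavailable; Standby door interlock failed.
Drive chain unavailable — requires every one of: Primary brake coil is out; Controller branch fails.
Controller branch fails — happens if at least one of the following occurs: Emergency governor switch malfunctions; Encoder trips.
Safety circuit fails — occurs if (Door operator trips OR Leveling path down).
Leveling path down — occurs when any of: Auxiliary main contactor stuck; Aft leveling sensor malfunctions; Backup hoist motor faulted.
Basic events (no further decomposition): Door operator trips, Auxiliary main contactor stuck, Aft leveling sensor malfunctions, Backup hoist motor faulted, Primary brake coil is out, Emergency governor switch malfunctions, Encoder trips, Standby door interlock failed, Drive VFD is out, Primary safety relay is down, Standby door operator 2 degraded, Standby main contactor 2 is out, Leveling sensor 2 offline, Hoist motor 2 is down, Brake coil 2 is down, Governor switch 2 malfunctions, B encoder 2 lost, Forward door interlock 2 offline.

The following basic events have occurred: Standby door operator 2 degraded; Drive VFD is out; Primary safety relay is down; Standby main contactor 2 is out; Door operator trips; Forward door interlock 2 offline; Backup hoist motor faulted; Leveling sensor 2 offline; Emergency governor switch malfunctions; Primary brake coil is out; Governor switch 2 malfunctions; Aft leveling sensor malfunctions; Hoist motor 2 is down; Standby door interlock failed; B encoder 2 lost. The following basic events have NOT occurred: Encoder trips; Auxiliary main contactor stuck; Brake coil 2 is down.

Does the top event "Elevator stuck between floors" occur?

Leveling path down [OR]: Auxiliary main contactor stuck=not, Aft leveling sensor malfunctions=occurs, Backup hoist motor faulted=occurs → at least one input occurs → occurs.
Safety circuit fails [OR]: Door operator trips=occurs, Leveling path down=occurs → at least one input occurs → occurs.
Controller branch fails [OR]: Emergency governor switch malfunctions=occurs, Encoder trips=not → at least one input occurs → occurs.
Drive chain unavailable [AND]: Primary brake coil is out=occurs, Controller branch fails=occurs → all inputs occur → occurs.
Door loop lost [AND]: Drive chain unavailable=occurs, Standby door interlock failed=occurs → all inputs occur → occurs.
Brake release fails [AND]: Drive VFD is out=occurs, Primary safety relay is down=occurs, Standby door operator 2 degraded=occurs, Standby main contactor 2 is out=occurs → all inputs occur → occurs.
Leveling path 2 inoperative [AND]: Leveling sensor 2 offline=occurs, Hoist motor 2 is down=occurs, Brake coil 2 is down=not → not all inputs occur → does not occur.
Safety circuit 2 down [AND]: Brake release fails=occurs, Leveling path 2 inoperative=not, Governor switch 2 malfunctions=occurs, B encoder 2 lost=occurs → not all inputs occur → does not occur.
Elevator stuck between floors [AND]: Safety circuit fails=occurs, Door loop lost=occurs, Safety circuit 2 down=not, Forward door interlock 2 offline=occurs → not all inputs occur → does not occur.

No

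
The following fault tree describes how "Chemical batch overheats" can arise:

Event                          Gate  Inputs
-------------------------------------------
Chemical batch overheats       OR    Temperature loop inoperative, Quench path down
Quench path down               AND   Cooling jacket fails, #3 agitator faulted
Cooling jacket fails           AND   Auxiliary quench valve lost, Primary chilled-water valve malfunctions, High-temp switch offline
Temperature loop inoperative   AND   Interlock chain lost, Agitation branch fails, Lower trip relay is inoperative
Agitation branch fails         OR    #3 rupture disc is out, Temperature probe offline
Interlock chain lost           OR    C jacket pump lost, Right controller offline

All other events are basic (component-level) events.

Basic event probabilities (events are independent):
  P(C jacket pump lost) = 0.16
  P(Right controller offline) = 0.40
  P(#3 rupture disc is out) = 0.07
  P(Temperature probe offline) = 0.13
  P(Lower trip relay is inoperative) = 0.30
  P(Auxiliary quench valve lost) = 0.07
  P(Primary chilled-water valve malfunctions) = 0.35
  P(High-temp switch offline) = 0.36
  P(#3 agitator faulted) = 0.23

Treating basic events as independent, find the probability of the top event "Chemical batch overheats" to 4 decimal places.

0.0304

P(Interlock chain lost) [OR] = 1 − (1−0.16) × (1−0.40) = 0.496000
P(Agitation branch fails) [OR] = 1 − (1−0.07) × (1−0.13) = 0.190900
P(Temperature loop inoperative) [AND] = 0.496000 × 0.190900 × 0.30 = 0.028406
P(Cooling jacket fails) [AND] = 0.07 × 0.35 × 0.36 = 0.008820
P(Quench path down) [AND] = 0.008820 × 0.23 = 0.002029
P(Chemical batch overheats) [OR] = 1 − (1−0.028406) × (1−0.002029) = 0.030377
Rounded to 4 decimal places: P(Chemical batch overheats) ≈ 0.0304.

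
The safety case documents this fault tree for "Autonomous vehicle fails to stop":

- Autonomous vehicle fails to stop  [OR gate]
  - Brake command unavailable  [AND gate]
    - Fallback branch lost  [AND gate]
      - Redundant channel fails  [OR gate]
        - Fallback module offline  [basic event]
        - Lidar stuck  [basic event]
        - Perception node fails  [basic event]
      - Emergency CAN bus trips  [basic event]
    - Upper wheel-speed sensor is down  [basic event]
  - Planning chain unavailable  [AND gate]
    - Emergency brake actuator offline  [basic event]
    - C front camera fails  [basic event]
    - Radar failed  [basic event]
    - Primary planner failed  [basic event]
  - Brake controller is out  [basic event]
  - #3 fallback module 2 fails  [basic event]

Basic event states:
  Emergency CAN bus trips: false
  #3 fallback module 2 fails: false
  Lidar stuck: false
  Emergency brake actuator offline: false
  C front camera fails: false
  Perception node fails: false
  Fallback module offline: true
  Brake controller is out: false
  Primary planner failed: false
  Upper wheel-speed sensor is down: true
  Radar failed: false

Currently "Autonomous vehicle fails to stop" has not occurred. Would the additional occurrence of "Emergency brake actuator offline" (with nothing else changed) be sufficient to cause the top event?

Counterfactual: set "Emergency brake actuator offline" to occurred.
Redundant channel fails [OR]: Fallback module offline=occurs, Lidar stuck=not, Perception node fails=not → at least one input occurs → occurs.
Fallback branch lost [AND]: Redundant channel fails=occurs, Emergency CAN bus trips=not → not all inputs occur → does not occur.
Brake command unavailable [AND]: Fallback branch lost=not, Upper wheel-speed sensor is down=occurs → not all inputs occur → does not occur.
Planning chain unavailable [AND]: Emergency brake actuator offline=occurs, C front camera fails=not, Radar failed=not, Primary planner failed=not → not all inputs occur → does not occur.
Autonomous vehicle fails to stop [OR]: Brake command unavailable=not, Planning chain unavailable=not, Brake controller is out=not, #3 fallback module 2 fails=not → no input occurs → does not occur.

No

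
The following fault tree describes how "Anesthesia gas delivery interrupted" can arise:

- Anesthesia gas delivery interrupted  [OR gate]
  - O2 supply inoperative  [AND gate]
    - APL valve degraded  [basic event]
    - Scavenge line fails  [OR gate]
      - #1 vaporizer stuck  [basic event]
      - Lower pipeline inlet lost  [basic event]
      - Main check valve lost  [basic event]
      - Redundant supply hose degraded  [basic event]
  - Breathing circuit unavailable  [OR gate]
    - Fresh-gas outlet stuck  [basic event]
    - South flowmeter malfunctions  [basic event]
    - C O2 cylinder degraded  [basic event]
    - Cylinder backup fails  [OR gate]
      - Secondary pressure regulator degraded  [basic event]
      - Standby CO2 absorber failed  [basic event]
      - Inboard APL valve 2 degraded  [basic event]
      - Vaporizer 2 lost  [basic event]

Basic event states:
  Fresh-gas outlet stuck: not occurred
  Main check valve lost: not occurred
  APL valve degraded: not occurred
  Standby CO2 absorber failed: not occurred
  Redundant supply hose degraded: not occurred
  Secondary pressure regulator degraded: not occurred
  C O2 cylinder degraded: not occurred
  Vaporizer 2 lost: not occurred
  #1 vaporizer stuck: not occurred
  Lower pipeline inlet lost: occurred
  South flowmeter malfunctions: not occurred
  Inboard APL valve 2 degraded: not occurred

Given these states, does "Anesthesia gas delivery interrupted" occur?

Scavenge line fails [OR]: #1 vaporizer stuck=not, Lower pipeline inlet lost=occurs, Main check valve lost=not, Redundant supply hose degraded=not → at least one input occurs → occurs.
O2 supply inoperative [AND]: APL valve degraded=not, Scavenge line fails=occurs → not all inputs occur → does not occur.
Cylinder backup fails [OR]: Secondary pressure regulator degraded=not, Standby CO2 absorber failed=not, Inboard APL valve 2 degraded=not, Vaporizer 2 lost=not → no input occurs → does not occur.
Breathing circuit unavailable [OR]: Fresh-gas outlet stuck=not, South flowmeter malfunctions=not, C O2 cylinder degraded=not, Cylinder backup fails=not → no input occurs → does not occur.
Anesthesia gas delivery interrupted [OR]: O2 supply inoperative=not, Breathing circuit unavailable=not → no input occurs → does not occur.

No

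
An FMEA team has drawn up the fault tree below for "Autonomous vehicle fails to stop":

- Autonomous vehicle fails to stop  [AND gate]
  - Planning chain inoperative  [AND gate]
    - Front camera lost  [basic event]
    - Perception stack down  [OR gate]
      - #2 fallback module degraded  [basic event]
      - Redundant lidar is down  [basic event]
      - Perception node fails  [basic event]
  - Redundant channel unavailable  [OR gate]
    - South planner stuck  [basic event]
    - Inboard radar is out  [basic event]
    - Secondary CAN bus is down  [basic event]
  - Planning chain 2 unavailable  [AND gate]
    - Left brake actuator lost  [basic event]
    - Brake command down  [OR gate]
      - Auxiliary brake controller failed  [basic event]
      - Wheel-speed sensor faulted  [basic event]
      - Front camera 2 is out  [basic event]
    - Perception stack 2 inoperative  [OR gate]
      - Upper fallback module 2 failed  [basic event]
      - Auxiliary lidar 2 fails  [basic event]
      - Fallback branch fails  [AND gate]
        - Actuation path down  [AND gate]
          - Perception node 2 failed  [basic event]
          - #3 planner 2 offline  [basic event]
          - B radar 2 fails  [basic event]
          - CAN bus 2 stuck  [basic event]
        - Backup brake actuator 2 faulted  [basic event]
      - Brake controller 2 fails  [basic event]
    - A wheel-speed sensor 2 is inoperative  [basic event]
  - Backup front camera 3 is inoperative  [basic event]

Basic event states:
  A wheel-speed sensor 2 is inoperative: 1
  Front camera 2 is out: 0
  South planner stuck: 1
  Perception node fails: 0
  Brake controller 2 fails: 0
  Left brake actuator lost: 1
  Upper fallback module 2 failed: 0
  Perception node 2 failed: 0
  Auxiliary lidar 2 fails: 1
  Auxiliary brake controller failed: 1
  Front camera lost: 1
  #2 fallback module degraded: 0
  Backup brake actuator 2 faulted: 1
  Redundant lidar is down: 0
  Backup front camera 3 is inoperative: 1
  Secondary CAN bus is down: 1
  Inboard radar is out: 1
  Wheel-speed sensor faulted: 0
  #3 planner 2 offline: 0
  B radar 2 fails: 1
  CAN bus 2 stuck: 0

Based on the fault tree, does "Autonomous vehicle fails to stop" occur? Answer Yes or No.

No

Perception stack down [OR]: #2 fallback module degraded=not, Redundant lidar is down=not, Perception node fails=not → no input occurs → does not occur.
Planning chain inoperative [AND]: Front camera lost=occurs, Perception stack down=not → not all inputs occur → does not occur.
Redundant channel unavailable [OR]: South planner stuck=occurs, Inboard radar is out=occurs, Secondary CAN bus is down=occurs → at least one input occurs → occurs.
Brake command down [OR]: Auxiliary brake controller failed=occurs, Wheel-speed sensor faulted=not, Front camera 2 is out=not → at least one input occurs → occurs.
Actuation path down [AND]: Perception node 2 failed=not, #3 planner 2 offline=not, B radar 2 fails=occurs, CAN bus 2 stuck=not → not all inputs occur → does not occur.
Fallback branch fails [AND]: Actuation path down=not, Backup brake actuator 2 faulted=occurs → not all inputs occur → does not occur.
Perception stack 2 inoperative [OR]: Upper fallback module 2 failed=not, Auxiliary lidar 2 fails=occurs, Fallback branch fails=not, Brake controller 2 fails=not → at least one input occurs → occurs.
Planning chain 2 unavailable [AND]: Left brake actuator lost=occurs, Brake command down=occurs, Perception stack 2 inoperative=occurs, A wheel-speed sensor 2 is inoperative=occurs → all inputs occur → occurs.
Autonomous vehicle fails to stop [AND]: Planning chain inoperative=not, Redundant channel unavailable=occurs, Planning chain 2 unavailable=occurs, Backup front camera 3 is inoperative=occurs → not all inputs occur → does not occur.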